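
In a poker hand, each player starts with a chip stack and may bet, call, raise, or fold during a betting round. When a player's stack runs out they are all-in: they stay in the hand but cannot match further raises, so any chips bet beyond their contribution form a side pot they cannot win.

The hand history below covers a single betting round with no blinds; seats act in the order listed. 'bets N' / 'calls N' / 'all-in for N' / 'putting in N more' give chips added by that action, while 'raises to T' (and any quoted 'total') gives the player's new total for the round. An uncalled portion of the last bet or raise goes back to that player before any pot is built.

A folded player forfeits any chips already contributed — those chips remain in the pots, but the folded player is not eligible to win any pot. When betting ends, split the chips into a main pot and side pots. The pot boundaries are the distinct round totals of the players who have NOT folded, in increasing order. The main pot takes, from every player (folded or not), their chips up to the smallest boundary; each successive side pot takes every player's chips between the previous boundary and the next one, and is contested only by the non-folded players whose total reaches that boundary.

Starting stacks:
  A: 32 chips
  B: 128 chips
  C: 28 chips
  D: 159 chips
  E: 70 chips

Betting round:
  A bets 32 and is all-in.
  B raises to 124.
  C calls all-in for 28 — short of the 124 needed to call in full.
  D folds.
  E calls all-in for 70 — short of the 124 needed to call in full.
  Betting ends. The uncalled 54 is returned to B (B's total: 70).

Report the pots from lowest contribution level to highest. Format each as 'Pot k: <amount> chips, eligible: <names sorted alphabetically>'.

Contributions (after 54 returned to B): A=32, B=70, C=28, E=70
Folded: D
Pot levels (distinct totals of non-folded players): 28, 32, 70
Layer 1-28: 28 each from A, B, C, E = 28*4 = 112 chips; eligible A, B, C, E
Layer 29-32: 4 each from A, B, E = 4*3 = 12 chips; eligible A, B, E
Layer 33-70: 38 each from B, E = 38*2 = 76 chips; eligible B, E

Pot 1: 112 chips, eligible: A, B, C, E
Pot 2: 12 chips, eligible: A, B, E
Pot 3: 76 chips, eligible: B, E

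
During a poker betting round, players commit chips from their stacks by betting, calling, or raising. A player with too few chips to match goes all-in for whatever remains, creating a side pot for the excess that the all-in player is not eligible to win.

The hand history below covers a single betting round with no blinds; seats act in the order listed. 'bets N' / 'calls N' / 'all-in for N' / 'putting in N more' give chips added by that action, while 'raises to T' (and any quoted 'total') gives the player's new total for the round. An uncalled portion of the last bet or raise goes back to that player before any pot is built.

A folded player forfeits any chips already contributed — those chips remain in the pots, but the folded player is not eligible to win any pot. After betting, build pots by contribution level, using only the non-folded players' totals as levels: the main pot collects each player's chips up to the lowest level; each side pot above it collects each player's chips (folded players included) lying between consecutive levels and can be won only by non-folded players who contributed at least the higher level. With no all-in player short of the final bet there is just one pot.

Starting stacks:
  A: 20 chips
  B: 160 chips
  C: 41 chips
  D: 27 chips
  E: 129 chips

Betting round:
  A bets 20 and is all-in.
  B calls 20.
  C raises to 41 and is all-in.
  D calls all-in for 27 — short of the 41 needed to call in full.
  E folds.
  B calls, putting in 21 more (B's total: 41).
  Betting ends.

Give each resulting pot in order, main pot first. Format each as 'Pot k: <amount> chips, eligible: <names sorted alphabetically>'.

Contributions: A=20, B=41, C=41, D=27
Folded: E
Pot levels (distinct totals of non-folded players): 20, 27, 41
Layer 1-20: 20 each from A, B, C, D = 20*4 = 80 chips; eligible A, B, C, D
Layer 21-27: 7 each from B, C, D = 7*3 = 21 chips; eligible B, C, D
Layer 28-41: 14 each from B, C = 14*2 = 28 chips; eligible B, C

Pot 1: 80 chips, eligible: A, B, C, D
Pot 2: 21 chips, eligible: B, C, D
Pot 3: 28 chips, eligible: B, C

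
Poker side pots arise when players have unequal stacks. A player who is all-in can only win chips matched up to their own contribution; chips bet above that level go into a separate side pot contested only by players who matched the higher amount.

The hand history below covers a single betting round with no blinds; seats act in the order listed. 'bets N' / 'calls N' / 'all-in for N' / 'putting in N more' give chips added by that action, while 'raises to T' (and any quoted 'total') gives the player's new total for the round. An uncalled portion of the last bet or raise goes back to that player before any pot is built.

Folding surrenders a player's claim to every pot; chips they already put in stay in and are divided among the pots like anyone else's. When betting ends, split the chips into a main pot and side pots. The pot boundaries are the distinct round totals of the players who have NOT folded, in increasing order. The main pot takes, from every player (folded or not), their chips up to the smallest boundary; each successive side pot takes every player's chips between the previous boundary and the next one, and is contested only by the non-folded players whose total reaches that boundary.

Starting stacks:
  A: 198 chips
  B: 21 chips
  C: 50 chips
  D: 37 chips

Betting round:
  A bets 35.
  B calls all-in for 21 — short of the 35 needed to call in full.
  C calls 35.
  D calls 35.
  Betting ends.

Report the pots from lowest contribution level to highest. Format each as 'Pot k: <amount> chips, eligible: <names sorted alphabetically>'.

Pot 1: 84 chips, eligible: A, B, C, D
Pot 2: 42 chips, eligible: A, C, D

Derivation:
Contributions: A=35, B=21, C=35, D=35
Pot levels (distinct totals of non-folded players): 21, 35
Layer 1-21: 21 each from A, B, C, D = 21*4 = 84 chips; eligible A, B, C, D
Layer 22-35: 14 each from A, C, D = 14*3 = 42 chips; eligible A, C, D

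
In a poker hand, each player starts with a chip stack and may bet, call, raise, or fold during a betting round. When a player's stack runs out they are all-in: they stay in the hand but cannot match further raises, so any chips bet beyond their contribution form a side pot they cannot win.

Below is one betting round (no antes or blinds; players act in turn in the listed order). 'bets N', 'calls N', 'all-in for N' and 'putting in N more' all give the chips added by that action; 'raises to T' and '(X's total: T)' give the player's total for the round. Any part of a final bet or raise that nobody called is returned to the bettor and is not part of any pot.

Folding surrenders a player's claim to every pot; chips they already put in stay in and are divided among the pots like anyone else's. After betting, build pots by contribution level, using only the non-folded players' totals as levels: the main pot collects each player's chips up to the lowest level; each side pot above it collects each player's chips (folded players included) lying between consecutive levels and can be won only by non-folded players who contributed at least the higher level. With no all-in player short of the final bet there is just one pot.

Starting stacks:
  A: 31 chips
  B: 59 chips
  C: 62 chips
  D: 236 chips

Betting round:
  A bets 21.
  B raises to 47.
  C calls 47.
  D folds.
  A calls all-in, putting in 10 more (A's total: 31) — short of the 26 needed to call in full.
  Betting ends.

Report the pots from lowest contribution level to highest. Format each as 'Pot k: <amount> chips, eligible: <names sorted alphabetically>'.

Pot 1: 93 chips, eligible: A, B, C
Pot 2: 32 chips, eligible: B, C

Derivation:
Contributions: A=31, B=47, C=47
Folded: D
Pot levels (distinct totals of non-folded players): 31, 47
Layer 1-31: 31 each from A, B, C = 31*3 = 93 chips; eligible A, B, C
Layer 32-47: 16 each from B, C = 16*2 = 32 chips; eligible B, C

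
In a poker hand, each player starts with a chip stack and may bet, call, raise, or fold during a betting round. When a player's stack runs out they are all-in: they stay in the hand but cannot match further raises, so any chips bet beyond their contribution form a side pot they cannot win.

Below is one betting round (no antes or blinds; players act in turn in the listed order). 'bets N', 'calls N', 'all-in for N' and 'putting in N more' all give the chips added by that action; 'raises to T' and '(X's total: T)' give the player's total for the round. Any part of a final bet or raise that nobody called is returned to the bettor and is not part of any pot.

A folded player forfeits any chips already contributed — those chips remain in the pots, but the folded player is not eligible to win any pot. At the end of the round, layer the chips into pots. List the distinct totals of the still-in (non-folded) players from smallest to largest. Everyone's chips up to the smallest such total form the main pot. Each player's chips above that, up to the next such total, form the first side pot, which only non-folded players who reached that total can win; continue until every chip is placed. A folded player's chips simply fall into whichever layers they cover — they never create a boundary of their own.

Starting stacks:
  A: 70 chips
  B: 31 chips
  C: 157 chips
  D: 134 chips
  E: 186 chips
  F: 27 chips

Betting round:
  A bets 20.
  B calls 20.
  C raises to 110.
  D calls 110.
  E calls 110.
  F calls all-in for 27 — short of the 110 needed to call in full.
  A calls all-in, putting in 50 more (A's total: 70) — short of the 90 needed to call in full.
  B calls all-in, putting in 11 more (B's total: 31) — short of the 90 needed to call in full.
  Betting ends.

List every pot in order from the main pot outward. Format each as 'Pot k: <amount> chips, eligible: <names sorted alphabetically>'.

Pot 1: 162 chips, eligible: A, B, C, D, E, F
Pot 2: 20 chips, eligible: A, B, C, D, E
Pot 3: 156 chips, eligible: A, C, D, E
Pot 4: 120 chips, eligible: C, D, E

Derivation:
Contributions: A=70, B=31, C=110, D=110, E=110, F=27
Pot levels (distinct totals of non-folded players): 27, 31, 70, 110
Layer 1-27: 27 each from A, B, C, D, E, F = 27*6 = 162 chips; eligible A, B, C, D, E, F
Layer 28-31: 4 each from A, B, C, D, E = 4*5 = 20 chips; eligible A, B, C, D, E
Layer 32-70: 39 each from A, C, D, E = 39*4 = 156 chips; eligible A, C, D, E
Layer 71-110: 40 each from C, D, E = 40*3 = 120 chips; eligible C, D, E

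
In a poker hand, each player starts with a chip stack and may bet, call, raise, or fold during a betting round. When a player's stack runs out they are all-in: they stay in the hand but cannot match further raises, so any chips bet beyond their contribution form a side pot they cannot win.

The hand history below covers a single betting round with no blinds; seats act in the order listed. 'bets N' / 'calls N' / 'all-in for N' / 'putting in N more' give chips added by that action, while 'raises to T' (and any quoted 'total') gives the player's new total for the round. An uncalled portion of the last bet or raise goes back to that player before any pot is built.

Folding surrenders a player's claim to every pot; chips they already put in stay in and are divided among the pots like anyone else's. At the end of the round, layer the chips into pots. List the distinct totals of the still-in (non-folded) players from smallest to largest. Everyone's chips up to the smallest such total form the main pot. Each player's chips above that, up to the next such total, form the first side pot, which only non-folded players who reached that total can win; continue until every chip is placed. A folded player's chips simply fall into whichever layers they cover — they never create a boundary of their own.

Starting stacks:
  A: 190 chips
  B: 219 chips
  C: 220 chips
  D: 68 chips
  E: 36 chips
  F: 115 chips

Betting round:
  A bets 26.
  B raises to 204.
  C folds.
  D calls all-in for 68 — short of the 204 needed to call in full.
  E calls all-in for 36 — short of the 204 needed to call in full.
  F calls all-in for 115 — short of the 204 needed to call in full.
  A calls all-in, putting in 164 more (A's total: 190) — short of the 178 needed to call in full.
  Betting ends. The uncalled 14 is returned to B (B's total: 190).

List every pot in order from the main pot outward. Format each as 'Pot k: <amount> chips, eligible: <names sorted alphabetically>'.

Contributions (after 14 returned to B): A=190, B=190, D=68, E=36, F=115
Folded: C
Pot levels (distinct totals of non-folded players): 36, 68, 115, 190
Layer 1-36: 36 each from A, B, D, E, F = 36*5 = 180 chips; eligible A, B, D, E, F
Layer 37-68: 32 each from A, B, D, F = 32*4 = 128 chips; eligible A, B, D, F
Layer 69-115: 47 each from A, B, F = 47*3 = 141 chips; eligible A, B, F
Layer 116-190: 75 each from A, B = 75*2 = 150 chips; eligible A, B

Pot 1: 180 chips, eligible: A, B, D, E, F
Pot 2: 128 chips, eligible: A, B, D, F
Pot 3: 141 chips, eligible: A, B, F
Pot 4: 150 chips, eligible: A, B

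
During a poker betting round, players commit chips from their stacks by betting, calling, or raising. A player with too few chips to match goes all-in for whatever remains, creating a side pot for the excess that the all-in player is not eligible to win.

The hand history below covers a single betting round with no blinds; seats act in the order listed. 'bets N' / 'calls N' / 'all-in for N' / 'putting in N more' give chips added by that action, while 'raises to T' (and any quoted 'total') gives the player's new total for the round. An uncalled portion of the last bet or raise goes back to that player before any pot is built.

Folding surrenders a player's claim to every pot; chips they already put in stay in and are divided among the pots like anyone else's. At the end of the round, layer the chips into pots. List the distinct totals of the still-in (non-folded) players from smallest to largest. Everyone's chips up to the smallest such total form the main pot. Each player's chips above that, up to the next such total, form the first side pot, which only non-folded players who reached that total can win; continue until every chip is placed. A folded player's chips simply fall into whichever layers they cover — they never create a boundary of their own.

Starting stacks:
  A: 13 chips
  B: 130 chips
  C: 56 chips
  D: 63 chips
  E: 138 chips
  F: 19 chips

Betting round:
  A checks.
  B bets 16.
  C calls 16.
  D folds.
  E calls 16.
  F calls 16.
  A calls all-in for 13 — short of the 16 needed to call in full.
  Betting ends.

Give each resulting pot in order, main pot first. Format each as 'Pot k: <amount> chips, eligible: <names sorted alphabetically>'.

Contributions: A=13, B=16, C=16, E=16, F=16
Folded: D
Pot levels (distinct totals of non-folded players): 13, 16
Layer 1-13: 13 each from A, B, C, E, F = 13*5 = 65 chips; eligible A, B, C, E, F
Layer 14-16: 3 each from B, C, E, F = 3*4 = 12 chips; eligible B, C, E, F

Pot 1: 65 chips, eligible: A, B, C, E, F
Pot 2: 12 chips, eligible: B, C, E, F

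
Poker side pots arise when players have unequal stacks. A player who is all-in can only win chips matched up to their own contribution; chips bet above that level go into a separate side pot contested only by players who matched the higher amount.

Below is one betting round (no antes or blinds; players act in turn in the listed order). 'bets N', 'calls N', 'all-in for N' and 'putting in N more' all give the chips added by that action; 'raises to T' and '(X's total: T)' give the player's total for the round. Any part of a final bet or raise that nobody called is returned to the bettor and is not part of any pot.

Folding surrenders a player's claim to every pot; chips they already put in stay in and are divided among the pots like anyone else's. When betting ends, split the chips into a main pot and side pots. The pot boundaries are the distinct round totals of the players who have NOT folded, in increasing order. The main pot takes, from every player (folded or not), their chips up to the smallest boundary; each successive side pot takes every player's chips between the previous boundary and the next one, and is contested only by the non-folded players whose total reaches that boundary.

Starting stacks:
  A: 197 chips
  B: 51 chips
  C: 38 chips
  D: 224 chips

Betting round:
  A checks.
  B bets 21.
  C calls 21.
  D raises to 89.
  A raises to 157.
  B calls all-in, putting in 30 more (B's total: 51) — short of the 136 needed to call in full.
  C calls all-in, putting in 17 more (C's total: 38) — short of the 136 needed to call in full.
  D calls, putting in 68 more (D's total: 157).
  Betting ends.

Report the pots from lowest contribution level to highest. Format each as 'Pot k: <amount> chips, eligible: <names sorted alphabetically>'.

Pot 1: 152 chips, eligible: A, B, C, D
Pot 2: 39 chips, eligible: A, B, D
Pot 3: 212 chips, eligible: A, D

Derivation:
Contributions: A=157, B=51, C=38, D=157
Pot levels (distinct totals of non-folded players): 38, 51, 157
Layer 1-38: 38 each from A, B, C, D = 38*4 = 152 chips; eligible A, B, C, D
Layer 39-51: 13 each from A, B, D = 13*3 = 39 chips; eligible A, B, D
Layer 52-157: 106 each from A, D = 106*2 = 212 chips; eligible A, D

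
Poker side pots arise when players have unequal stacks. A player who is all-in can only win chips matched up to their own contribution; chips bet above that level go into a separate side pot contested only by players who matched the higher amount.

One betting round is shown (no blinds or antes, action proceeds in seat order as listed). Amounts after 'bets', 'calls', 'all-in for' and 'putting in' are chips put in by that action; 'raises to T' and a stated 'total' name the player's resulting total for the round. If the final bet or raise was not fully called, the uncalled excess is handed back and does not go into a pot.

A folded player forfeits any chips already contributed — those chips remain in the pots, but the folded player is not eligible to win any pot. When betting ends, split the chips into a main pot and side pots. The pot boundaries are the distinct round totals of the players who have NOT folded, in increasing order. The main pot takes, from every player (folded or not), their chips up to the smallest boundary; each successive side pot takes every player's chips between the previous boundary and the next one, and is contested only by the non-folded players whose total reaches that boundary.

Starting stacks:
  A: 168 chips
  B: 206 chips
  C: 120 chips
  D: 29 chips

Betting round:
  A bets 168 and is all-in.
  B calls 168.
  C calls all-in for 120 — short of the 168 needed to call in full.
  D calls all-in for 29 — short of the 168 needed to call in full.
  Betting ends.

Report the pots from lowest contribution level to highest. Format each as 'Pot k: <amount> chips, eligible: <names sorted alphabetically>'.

Pot 1: 116 chips, eligible: A, B, C, D
Pot 2: 273 chips, eligible: A, B, C
Pot 3: 96 chips, eligible: A, B

Derivation:
Contributions: A=168, B=168, C=120, D=29
Pot levels (distinct totals of non-folded players): 29, 120, 168
Layer 1-29: 29 each from A, B, C, D = 29*4 = 116 chips; eligible A, B, C, D
Layer 30-120: 91 each from A, B, C = 91*3 = 273 chips; eligible A, B, C
Layer 121-168: 48 each from A, B = 48*2 = 96 chips; eligible A, B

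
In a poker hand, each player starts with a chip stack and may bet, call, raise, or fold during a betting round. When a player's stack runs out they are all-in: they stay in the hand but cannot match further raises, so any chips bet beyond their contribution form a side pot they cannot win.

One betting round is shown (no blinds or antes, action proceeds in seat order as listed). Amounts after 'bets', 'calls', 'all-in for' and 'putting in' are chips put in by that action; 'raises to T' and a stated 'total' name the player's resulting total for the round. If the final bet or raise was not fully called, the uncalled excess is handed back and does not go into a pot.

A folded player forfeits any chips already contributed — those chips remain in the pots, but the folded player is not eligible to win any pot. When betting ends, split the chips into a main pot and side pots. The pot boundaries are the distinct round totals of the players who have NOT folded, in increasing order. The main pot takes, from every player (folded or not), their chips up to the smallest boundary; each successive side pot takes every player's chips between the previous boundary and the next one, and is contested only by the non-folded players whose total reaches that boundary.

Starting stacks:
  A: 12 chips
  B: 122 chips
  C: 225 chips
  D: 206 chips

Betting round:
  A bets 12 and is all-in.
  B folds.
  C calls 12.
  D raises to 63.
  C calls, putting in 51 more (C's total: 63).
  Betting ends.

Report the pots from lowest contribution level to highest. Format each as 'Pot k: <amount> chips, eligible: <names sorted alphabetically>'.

Contributions: A=12, C=63, D=63
Folded: B
Pot levels (distinct totals of non-folded players): 12, 63
Layer 1-12: 12 each from A, C, D = 12*3 = 36 chips; eligible A, C, D
Layer 13-63: 51 each from C, D = 51*2 = 102 chips; eligible C, D

Pot 1: 36 chips, eligible: A, C, D
Pot 2: 102 chips, eligible: C, D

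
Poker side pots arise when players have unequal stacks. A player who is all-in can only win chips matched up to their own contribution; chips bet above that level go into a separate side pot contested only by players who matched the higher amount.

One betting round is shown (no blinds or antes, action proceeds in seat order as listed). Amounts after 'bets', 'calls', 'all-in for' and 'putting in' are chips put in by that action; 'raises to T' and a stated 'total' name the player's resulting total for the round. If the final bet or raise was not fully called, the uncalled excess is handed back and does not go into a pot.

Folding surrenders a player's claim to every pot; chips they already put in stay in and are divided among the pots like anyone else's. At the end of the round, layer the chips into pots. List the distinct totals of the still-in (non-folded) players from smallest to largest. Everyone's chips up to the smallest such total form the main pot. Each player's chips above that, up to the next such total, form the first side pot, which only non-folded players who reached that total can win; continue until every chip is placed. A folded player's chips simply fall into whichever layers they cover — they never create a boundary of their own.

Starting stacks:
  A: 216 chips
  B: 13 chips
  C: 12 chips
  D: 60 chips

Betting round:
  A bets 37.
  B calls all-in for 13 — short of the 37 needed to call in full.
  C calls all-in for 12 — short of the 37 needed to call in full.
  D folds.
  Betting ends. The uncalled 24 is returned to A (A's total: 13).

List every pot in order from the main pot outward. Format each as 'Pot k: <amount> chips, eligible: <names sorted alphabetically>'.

Pot 1: 36 chips, eligible: A, B, C
Pot 2: 2 chips, eligible: A, B

Derivation:
Contributions (after 24 returned to A): A=13, B=13, C=12
Folded: D
Pot levels (distinct totals of non-folded players): 12, 13
Layer 1-12: 12 each from A, B, C = 12*3 = 36 chips; eligible A, B, C
Layer 13-13: 1 each from A, B = 1*2 = 2 chips; eligible A, B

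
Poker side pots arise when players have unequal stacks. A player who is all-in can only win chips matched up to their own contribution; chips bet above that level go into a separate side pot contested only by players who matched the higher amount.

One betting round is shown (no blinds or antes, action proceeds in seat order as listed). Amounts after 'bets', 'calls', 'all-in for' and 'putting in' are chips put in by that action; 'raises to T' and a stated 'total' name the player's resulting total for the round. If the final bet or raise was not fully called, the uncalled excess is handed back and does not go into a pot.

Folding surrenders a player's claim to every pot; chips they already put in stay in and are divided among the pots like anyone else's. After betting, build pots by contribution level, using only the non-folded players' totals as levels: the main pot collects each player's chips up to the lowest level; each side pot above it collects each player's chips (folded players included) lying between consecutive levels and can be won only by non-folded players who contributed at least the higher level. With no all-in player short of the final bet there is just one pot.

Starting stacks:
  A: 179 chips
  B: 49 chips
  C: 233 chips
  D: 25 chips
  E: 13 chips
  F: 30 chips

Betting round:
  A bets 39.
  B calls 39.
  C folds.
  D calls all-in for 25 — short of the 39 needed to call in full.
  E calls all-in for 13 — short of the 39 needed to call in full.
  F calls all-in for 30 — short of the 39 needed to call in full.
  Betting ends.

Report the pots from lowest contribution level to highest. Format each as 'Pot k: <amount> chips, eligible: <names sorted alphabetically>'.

Pot 1: 65 chips, eligible: A, B, D, E, F
Pot 2: 48 chips, eligible: A, B, D, F
Pot 3: 15 chips, eligible: A, B, F
Pot 4: 18 chips, eligible: A, B

Derivation:
Contributions: A=39, B=39, D=25, E=13, F=30
Folded: C
Pot levels (distinct totals of non-folded players): 13, 25, 30, 39
Layer 1-13: 13 each from A, B, D, E, F = 13*5 = 65 chips; eligible A, B, D, E, F
Layer 14-25: 12 each from A, B, D, F = 12*4 = 48 chips; eligible A, B, D, F
Layer 26-30: 5 each from A, B, F = 5*3 = 15 chips; eligible A, B, F
Layer 31-39: 9 each from A, B = 9*2 = 18 chips; eligible A, B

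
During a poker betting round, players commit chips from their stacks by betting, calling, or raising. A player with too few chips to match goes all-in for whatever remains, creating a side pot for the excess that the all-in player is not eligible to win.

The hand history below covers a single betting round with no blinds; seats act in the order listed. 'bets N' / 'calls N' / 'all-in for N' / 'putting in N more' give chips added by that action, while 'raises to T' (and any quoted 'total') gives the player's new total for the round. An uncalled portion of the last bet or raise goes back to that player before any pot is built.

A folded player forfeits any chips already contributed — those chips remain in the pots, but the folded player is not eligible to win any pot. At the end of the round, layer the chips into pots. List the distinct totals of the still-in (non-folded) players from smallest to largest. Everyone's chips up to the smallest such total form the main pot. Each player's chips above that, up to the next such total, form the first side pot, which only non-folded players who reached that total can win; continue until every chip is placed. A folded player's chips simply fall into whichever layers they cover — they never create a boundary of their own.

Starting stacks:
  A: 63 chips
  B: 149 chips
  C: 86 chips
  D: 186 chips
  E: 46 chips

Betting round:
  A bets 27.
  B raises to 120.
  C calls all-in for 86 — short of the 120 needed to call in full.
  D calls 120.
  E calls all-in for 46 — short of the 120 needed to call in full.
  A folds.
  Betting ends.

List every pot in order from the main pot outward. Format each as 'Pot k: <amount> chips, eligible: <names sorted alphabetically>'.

Contributions: A=27, B=120, C=86, D=120, E=46
Folded: A
Pot levels (distinct totals of non-folded players): 46, 86, 120
Layer 1-46: A 27 + B 46 + C 46 + D 46 + E 46 = 211 chips; eligible B, C, D, E
Layer 47-86: 40 each from B, C, D = 40*3 = 120 chips; eligible B, C, D
Layer 87-120: 34 each from B, D = 34*2 = 68 chips; eligible B, D

Pot 1: 211 chips, eligible: B, C, D, E
Pot 2: 120 chips, eligible: B, C, D
Pot 3: 68 chips, eligible: B, D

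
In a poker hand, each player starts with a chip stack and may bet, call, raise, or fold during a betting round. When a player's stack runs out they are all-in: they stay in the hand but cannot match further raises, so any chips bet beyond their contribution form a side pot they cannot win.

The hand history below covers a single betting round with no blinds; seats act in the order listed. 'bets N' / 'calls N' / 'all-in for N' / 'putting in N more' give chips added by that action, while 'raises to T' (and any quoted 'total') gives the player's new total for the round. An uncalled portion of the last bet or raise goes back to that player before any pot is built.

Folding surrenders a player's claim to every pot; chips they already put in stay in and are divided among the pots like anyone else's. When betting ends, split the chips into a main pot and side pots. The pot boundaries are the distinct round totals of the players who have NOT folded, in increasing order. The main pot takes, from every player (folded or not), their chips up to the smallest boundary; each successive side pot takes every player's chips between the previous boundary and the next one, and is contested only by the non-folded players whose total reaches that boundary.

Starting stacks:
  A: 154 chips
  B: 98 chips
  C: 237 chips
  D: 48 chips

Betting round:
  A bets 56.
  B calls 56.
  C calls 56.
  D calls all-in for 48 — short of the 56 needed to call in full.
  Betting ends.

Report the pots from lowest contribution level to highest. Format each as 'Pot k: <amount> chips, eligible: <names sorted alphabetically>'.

Contributions: A=56, B=56, C=56, D=48
Pot levels (distinct totals of non-folded players): 48, 56
Layer 1-48: 48 each from A, B, C, D = 48*4 = 192 chips; eligible A, B, C, D
Layer 49-56: 8 each from A, B, C = 8*3 = 24 chips; eligible A, B, C

Pot 1: 192 chips, eligible: A, B, C, D
Pot 2: 24 chips, eligible: A, B, C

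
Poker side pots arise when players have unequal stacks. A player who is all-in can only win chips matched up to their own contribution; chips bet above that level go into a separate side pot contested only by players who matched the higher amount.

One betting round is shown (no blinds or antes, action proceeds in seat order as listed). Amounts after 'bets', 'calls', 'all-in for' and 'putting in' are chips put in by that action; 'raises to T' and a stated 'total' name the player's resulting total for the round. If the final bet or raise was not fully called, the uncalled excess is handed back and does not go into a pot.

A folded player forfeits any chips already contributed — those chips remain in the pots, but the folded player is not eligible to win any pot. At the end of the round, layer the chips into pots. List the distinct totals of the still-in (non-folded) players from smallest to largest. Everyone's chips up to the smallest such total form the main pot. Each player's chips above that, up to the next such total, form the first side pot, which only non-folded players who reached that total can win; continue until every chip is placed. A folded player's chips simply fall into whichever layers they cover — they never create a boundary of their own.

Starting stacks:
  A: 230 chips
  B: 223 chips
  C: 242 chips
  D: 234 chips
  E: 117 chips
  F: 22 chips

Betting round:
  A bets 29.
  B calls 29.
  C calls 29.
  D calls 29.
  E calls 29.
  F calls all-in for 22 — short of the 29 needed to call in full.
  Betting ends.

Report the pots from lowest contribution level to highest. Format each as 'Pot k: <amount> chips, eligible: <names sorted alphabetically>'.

Contributions: A=29, B=29, C=29, D=29, E=29, F=22
Pot levels (distinct totals of non-folded players): 22, 29
Layer 1-22: 22 each from A, B, C, D, E, F = 22*6 = 132 chips; eligible A, B, C, D, E, F
Layer 23-29: 7 each from A, B, C, D, E = 7*5 = 35 chips; eligible A, B, C, D, E

Pot 1: 132 chips, eligible: A, B, C, D, E, F
Pot 2: 35 chips, eligible: A, B, C, D, E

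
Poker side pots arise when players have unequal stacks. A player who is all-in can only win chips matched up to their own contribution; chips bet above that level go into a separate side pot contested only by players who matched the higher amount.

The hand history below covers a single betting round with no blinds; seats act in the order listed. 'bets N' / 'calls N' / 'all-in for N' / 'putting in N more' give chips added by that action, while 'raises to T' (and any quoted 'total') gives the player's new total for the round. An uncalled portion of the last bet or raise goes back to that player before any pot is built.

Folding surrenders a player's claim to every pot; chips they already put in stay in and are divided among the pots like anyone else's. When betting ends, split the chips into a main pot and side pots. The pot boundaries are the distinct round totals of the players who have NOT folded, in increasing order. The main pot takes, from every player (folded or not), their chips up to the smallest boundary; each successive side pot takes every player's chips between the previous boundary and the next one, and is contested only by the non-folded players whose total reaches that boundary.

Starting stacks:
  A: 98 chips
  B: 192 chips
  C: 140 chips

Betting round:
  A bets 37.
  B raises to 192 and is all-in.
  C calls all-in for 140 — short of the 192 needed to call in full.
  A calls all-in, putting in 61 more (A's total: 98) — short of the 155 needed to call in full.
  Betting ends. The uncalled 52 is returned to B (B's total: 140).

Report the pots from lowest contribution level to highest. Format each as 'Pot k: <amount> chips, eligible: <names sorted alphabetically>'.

Contributions (after 52 returned to B): A=98, B=140, C=140
Pot levels (distinct totals of non-folded players): 98, 140
Layer 1-98: 98 each from A, B, C = 98*3 = 294 chips; eligible A, B, C
Layer 99-140: 42 each from B, C = 42*2 = 84 chips; eligible B, C

Pot 1: 294 chips, eligible: A, B, C
Pot 2: 84 chips, eligible: B, C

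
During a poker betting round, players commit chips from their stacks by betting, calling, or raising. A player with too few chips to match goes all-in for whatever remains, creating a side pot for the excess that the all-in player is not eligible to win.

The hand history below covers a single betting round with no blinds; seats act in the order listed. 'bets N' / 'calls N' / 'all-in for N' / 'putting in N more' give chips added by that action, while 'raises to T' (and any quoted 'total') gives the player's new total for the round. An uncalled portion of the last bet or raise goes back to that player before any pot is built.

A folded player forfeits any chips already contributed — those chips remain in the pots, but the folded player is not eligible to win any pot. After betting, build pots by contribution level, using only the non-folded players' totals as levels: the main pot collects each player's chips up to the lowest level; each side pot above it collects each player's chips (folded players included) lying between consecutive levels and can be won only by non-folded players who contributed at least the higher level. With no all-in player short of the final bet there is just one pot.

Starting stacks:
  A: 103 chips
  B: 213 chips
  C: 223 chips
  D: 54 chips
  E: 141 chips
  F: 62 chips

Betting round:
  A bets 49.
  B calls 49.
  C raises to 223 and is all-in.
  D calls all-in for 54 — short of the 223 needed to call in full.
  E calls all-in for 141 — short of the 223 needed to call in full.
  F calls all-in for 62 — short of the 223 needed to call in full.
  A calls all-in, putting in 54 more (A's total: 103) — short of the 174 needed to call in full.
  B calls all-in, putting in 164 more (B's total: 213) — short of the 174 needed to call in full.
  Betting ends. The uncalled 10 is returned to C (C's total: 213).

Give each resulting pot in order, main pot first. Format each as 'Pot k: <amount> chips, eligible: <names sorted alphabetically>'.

Pot 1: 324 chips, eligible: A, B, C, D, E, F
Pot 2: 40 chips, eligible: A, B, C, E, F
Pot 3: 164 chips, eligible: A, B, C, E
Pot 4: 114 chips, eligible: B, C, E
Pot 5: 144 chips, eligible: B, C

Derivation:
Contributions (after 10 returned to C): A=103, B=213, C=213, D=54, E=141, F=62
Pot levels (distinct totals of non-folded players): 54, 62, 103, 141, 213
Layer 1-54: 54 each from A, B, C, D, E, F = 54*6 = 324 chips; eligible A, B, C, D, E, F
Layer 55-62: 8 each from A, B, C, E, F = 8*5 = 40 chips; eligible A, B, C, E, F
Layer 63-103: 41 each from A, B, C, E = 41*4 = 164 chips; eligible A, B, C, E
Layer 104-141: 38 each from B, C, E = 38*3 = 114 chips; eligible B, C, E
Layer 142-213: 72 each from B, C = 72*2 = 144 chips; eligible B, C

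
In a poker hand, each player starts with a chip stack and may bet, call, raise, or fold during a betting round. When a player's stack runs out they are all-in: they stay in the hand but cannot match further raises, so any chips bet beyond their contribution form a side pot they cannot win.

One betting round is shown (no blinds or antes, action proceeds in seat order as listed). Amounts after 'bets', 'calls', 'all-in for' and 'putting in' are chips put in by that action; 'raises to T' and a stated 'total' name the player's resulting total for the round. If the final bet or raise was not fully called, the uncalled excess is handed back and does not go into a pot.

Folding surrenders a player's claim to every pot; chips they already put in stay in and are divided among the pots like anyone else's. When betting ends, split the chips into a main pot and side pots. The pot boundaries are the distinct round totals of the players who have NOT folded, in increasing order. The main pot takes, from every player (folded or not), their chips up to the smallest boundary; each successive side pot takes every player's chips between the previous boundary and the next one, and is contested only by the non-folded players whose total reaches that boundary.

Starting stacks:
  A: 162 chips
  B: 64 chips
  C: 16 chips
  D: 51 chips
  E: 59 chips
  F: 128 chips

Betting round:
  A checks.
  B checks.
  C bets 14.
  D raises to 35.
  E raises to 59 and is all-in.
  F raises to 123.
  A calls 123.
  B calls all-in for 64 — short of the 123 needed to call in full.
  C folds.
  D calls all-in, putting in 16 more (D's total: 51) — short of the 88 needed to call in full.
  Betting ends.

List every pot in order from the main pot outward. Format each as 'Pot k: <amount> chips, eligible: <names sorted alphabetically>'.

Contributions: A=123, B=64, C=14, D=51, E=59, F=123
Folded: C
Pot levels (distinct totals of non-folded players): 51, 59, 64, 123
Layer 1-51: A 51 + B 51 + C 14 + D 51 + E 51 + F 51 = 269 chips; eligible A, B, D, E, F
Layer 52-59: 8 each from A, B, E, F = 8*4 = 32 chips; eligible A, B, E, F
Layer 60-64: 5 each from A, B, F = 5*3 = 15 chips; eligible A, B, F
Layer 65-123: 59 each from A, F = 59*2 = 118 chips; eligible A, F

Pot 1: 269 chips, eligible: A, B, D, E, F
Pot 2: 32 chips, eligible: A, B, E, F
Pot 3: 15 chips, eligible: A, B, F
Pot 4: 118 chips, eligible: A, F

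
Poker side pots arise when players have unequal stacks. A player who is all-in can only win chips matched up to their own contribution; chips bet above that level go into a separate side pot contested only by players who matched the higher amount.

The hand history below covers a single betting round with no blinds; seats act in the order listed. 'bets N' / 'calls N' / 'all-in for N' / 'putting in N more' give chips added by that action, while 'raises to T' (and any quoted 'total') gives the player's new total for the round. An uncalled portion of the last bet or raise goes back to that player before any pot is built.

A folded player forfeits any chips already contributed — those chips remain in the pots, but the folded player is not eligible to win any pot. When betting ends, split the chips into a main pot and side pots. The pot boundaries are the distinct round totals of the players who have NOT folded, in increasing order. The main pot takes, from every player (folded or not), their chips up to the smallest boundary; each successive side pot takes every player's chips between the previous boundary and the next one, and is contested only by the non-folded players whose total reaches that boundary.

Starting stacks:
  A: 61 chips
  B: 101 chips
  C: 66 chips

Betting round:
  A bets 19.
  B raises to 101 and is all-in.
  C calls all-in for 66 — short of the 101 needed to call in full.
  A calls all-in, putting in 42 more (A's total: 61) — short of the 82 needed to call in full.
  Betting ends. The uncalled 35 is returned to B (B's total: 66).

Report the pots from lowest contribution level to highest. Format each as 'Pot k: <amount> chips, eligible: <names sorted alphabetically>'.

Pot 1: 183 chips, eligible: A, B, C
Pot 2: 10 chips, eligible: B, C

Derivation:
Contributions (after 35 returned to B): A=61, B=66, C=66
Pot levels (distinct totals of non-folded players): 61, 66
Layer 1-61: 61 each from A, B, C = 61*3 = 183 chips; eligible A, B, C
Layer 62-66: 5 each from B, C = 5*2 = 10 chips; eligible B, C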